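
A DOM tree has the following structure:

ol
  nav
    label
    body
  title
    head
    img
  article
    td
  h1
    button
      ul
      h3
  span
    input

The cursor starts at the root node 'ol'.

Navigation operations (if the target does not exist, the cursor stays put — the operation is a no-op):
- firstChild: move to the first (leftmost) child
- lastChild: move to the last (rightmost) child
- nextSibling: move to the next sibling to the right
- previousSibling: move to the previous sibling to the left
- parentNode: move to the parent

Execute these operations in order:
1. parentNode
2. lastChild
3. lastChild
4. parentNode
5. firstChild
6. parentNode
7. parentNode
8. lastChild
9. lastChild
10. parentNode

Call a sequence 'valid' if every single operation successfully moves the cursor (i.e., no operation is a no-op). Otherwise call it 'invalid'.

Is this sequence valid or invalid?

After 1 (parentNode): ol (no-op, stayed)
After 2 (lastChild): span
After 3 (lastChild): input
After 4 (parentNode): span
After 5 (firstChild): input
After 6 (parentNode): span
After 7 (parentNode): ol
After 8 (lastChild): span
After 9 (lastChild): input
After 10 (parentNode): span

Answer: invalid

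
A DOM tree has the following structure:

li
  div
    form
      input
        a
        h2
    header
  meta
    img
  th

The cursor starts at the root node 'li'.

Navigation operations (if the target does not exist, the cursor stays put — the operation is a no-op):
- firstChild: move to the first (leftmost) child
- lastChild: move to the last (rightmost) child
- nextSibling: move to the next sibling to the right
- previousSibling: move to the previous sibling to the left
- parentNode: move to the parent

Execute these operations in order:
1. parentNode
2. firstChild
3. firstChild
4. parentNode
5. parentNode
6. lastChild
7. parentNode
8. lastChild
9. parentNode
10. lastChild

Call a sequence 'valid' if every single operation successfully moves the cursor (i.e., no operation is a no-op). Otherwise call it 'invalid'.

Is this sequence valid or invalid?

After 1 (parentNode): li (no-op, stayed)
After 2 (firstChild): div
After 3 (firstChild): form
After 4 (parentNode): div
After 5 (parentNode): li
After 6 (lastChild): th
After 7 (parentNode): li
After 8 (lastChild): th
After 9 (parentNode): li
After 10 (lastChild): th

Answer: invalid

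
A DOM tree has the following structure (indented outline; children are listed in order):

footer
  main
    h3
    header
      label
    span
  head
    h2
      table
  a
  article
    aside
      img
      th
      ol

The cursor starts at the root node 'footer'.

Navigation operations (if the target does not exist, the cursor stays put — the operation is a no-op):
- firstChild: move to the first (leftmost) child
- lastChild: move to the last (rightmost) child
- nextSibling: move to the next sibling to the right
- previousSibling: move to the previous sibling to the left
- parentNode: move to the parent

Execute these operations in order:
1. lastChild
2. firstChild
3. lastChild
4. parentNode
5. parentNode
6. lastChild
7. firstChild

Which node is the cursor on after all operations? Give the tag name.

Answer: img

Derivation:
After 1 (lastChild): article
After 2 (firstChild): aside
After 3 (lastChild): ol
After 4 (parentNode): aside
After 5 (parentNode): article
After 6 (lastChild): aside
After 7 (firstChild): img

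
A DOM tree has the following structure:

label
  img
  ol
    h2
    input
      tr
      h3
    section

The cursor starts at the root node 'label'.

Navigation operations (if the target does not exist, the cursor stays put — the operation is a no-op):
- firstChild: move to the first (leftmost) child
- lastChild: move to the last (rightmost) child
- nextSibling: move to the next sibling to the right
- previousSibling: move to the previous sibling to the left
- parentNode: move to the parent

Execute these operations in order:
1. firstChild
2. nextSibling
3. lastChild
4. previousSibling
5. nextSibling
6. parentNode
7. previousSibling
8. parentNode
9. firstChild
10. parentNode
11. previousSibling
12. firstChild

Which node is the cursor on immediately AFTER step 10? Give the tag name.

Answer: label

Derivation:
After 1 (firstChild): img
After 2 (nextSibling): ol
After 3 (lastChild): section
After 4 (previousSibling): input
After 5 (nextSibling): section
After 6 (parentNode): ol
After 7 (previousSibling): img
After 8 (parentNode): label
After 9 (firstChild): img
After 10 (parentNode): label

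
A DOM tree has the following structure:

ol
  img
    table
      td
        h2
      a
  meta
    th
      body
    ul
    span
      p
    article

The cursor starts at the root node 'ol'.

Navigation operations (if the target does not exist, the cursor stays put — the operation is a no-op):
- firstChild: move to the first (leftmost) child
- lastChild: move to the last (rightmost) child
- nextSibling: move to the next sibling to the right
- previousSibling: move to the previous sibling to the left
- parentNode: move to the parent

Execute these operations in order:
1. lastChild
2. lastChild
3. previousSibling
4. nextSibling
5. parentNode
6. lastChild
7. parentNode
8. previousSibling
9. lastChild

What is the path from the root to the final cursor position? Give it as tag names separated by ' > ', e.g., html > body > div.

Answer: ol > img > table

Derivation:
After 1 (lastChild): meta
After 2 (lastChild): article
After 3 (previousSibling): span
After 4 (nextSibling): article
After 5 (parentNode): meta
After 6 (lastChild): article
After 7 (parentNode): meta
After 8 (previousSibling): img
After 9 (lastChild): table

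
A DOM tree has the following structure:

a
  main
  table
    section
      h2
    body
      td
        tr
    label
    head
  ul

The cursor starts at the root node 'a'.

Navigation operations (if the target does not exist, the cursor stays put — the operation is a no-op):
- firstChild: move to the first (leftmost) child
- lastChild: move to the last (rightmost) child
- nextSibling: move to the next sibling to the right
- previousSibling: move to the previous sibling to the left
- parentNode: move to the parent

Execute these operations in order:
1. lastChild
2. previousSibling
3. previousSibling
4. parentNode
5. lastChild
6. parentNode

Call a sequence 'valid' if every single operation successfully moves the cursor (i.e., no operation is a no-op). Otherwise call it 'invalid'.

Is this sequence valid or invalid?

After 1 (lastChild): ul
After 2 (previousSibling): table
After 3 (previousSibling): main
After 4 (parentNode): a
After 5 (lastChild): ul
After 6 (parentNode): a

Answer: valid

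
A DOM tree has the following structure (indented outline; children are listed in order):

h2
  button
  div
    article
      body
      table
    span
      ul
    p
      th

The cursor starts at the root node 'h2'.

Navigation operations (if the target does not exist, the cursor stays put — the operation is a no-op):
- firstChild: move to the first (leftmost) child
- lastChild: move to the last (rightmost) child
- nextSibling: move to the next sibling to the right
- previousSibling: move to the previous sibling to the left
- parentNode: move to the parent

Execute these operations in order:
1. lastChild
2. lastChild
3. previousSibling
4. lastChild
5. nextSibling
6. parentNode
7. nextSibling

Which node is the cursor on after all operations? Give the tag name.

After 1 (lastChild): div
After 2 (lastChild): p
After 3 (previousSibling): span
After 4 (lastChild): ul
After 5 (nextSibling): ul (no-op, stayed)
After 6 (parentNode): span
After 7 (nextSibling): p

Answer: p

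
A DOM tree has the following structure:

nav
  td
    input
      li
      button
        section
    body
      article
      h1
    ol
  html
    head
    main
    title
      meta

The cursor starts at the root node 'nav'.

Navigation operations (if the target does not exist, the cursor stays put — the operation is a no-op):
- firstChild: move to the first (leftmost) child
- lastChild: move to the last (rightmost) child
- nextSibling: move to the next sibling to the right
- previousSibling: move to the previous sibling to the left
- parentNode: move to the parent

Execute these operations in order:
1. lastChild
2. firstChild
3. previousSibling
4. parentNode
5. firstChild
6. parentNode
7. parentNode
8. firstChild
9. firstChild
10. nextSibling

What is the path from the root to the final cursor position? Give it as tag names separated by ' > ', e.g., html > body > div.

Answer: nav > td > body

Derivation:
After 1 (lastChild): html
After 2 (firstChild): head
After 3 (previousSibling): head (no-op, stayed)
After 4 (parentNode): html
After 5 (firstChild): head
After 6 (parentNode): html
After 7 (parentNode): nav
After 8 (firstChild): td
After 9 (firstChild): input
After 10 (nextSibling): body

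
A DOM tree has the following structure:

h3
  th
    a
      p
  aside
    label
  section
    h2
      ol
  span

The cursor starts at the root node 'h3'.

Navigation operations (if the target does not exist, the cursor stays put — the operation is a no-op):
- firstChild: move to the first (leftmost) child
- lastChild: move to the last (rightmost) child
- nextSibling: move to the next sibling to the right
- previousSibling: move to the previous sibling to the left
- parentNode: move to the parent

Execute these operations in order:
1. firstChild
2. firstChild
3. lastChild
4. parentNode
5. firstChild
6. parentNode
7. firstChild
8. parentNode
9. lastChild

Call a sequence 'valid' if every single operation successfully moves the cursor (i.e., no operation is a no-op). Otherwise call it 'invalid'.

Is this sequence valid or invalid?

After 1 (firstChild): th
After 2 (firstChild): a
After 3 (lastChild): p
After 4 (parentNode): a
After 5 (firstChild): p
After 6 (parentNode): a
After 7 (firstChild): p
After 8 (parentNode): a
After 9 (lastChild): p

Answer: valid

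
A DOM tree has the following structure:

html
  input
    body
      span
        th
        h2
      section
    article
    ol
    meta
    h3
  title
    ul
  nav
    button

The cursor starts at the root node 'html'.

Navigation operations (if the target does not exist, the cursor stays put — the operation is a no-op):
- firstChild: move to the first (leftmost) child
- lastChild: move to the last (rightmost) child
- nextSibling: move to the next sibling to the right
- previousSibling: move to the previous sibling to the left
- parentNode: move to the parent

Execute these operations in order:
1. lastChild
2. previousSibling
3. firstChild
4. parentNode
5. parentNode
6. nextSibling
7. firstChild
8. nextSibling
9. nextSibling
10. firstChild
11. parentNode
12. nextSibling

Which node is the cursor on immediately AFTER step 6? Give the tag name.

After 1 (lastChild): nav
After 2 (previousSibling): title
After 3 (firstChild): ul
After 4 (parentNode): title
After 5 (parentNode): html
After 6 (nextSibling): html (no-op, stayed)

Answer: html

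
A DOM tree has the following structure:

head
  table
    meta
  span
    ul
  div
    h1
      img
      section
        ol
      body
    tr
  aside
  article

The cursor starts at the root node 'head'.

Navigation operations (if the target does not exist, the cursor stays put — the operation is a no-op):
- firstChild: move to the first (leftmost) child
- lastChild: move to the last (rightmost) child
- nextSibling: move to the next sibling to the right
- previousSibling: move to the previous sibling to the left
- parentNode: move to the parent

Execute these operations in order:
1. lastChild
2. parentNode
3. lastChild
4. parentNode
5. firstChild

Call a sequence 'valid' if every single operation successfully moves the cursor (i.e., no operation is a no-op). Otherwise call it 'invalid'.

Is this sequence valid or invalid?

Answer: valid

Derivation:
After 1 (lastChild): article
After 2 (parentNode): head
After 3 (lastChild): article
After 4 (parentNode): head
After 5 (firstChild): table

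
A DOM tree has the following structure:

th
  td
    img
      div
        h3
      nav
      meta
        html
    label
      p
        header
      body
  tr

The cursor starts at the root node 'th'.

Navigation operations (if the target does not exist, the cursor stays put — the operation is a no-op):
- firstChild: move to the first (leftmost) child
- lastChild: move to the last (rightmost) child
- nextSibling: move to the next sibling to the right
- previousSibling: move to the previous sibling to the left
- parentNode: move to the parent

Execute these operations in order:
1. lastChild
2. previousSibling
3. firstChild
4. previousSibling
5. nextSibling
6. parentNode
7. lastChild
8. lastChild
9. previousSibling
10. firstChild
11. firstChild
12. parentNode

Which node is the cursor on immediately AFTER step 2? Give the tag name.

After 1 (lastChild): tr
After 2 (previousSibling): td

Answer: td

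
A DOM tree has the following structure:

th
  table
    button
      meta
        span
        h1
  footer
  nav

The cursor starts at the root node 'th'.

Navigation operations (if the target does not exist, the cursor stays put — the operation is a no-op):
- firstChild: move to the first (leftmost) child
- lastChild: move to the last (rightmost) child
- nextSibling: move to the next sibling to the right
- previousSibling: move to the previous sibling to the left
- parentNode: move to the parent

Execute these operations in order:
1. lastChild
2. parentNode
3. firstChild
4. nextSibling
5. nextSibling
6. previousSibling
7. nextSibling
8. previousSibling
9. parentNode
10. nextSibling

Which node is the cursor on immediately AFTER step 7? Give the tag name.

After 1 (lastChild): nav
After 2 (parentNode): th
After 3 (firstChild): table
After 4 (nextSibling): footer
After 5 (nextSibling): nav
After 6 (previousSibling): footer
After 7 (nextSibling): nav

Answer: nav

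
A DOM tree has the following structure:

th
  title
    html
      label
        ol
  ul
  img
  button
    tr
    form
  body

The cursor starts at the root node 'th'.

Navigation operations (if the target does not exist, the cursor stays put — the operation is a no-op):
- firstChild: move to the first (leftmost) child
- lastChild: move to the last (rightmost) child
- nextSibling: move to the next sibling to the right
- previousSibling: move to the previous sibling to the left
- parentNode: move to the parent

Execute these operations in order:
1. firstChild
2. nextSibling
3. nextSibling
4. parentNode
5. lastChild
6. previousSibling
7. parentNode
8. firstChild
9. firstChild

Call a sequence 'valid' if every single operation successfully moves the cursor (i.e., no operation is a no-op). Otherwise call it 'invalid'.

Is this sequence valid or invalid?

After 1 (firstChild): title
After 2 (nextSibling): ul
After 3 (nextSibling): img
After 4 (parentNode): th
After 5 (lastChild): body
After 6 (previousSibling): button
After 7 (parentNode): th
After 8 (firstChild): title
After 9 (firstChild): html

Answer: valid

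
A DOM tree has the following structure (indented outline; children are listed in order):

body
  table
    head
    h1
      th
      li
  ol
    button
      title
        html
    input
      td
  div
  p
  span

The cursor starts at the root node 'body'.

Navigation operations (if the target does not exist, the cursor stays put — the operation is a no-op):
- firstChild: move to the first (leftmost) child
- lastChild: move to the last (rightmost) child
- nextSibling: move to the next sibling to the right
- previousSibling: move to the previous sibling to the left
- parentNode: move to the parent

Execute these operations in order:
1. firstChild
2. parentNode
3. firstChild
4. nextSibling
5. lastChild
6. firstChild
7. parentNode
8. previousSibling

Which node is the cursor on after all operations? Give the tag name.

Answer: button

Derivation:
After 1 (firstChild): table
After 2 (parentNode): body
After 3 (firstChild): table
After 4 (nextSibling): ol
After 5 (lastChild): input
After 6 (firstChild): td
After 7 (parentNode): input
After 8 (previousSibling): button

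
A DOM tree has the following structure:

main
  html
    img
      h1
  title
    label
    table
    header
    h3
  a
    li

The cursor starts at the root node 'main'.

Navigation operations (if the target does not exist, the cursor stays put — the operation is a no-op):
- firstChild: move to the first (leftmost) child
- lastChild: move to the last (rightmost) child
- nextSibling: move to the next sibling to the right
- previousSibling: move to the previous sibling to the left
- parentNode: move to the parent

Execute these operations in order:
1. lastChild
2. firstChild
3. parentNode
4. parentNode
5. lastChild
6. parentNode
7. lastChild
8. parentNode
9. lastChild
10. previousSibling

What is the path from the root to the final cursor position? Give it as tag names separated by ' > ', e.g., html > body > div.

Answer: main > title

Derivation:
After 1 (lastChild): a
After 2 (firstChild): li
After 3 (parentNode): a
After 4 (parentNode): main
After 5 (lastChild): a
After 6 (parentNode): main
After 7 (lastChild): a
After 8 (parentNode): main
After 9 (lastChild): a
After 10 (previousSibling): title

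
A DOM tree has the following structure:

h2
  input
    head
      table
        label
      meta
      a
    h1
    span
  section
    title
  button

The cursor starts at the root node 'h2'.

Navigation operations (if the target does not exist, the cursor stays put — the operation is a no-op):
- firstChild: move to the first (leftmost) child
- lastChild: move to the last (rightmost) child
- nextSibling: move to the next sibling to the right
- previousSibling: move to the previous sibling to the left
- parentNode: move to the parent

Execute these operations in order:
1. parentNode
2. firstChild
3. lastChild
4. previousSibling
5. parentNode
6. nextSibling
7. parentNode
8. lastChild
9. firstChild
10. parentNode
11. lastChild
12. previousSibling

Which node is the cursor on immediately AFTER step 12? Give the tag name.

Answer: section

Derivation:
After 1 (parentNode): h2 (no-op, stayed)
After 2 (firstChild): input
After 3 (lastChild): span
After 4 (previousSibling): h1
After 5 (parentNode): input
After 6 (nextSibling): section
After 7 (parentNode): h2
After 8 (lastChild): button
After 9 (firstChild): button (no-op, stayed)
After 10 (parentNode): h2
After 11 (lastChild): button
After 12 (previousSibling): section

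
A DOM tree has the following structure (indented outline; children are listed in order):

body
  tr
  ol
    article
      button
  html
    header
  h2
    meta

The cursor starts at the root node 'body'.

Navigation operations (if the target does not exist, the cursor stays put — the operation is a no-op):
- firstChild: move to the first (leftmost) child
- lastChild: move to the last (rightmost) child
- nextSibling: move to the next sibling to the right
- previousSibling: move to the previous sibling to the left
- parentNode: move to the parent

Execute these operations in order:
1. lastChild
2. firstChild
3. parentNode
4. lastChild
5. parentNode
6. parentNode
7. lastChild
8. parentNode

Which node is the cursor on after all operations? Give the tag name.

Answer: body

Derivation:
After 1 (lastChild): h2
After 2 (firstChild): meta
After 3 (parentNode): h2
After 4 (lastChild): meta
After 5 (parentNode): h2
After 6 (parentNode): body
After 7 (lastChild): h2
After 8 (parentNode): body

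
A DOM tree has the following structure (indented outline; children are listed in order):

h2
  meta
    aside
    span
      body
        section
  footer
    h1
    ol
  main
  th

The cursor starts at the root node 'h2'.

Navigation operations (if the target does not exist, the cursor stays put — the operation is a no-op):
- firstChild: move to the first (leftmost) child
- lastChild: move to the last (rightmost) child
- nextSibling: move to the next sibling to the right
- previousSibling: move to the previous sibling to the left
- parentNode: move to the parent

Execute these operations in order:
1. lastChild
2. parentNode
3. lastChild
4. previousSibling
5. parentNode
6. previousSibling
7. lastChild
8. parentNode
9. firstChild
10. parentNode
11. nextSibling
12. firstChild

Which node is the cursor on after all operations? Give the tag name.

Answer: meta

Derivation:
After 1 (lastChild): th
After 2 (parentNode): h2
After 3 (lastChild): th
After 4 (previousSibling): main
After 5 (parentNode): h2
After 6 (previousSibling): h2 (no-op, stayed)
After 7 (lastChild): th
After 8 (parentNode): h2
After 9 (firstChild): meta
After 10 (parentNode): h2
After 11 (nextSibling): h2 (no-op, stayed)
After 12 (firstChild): meta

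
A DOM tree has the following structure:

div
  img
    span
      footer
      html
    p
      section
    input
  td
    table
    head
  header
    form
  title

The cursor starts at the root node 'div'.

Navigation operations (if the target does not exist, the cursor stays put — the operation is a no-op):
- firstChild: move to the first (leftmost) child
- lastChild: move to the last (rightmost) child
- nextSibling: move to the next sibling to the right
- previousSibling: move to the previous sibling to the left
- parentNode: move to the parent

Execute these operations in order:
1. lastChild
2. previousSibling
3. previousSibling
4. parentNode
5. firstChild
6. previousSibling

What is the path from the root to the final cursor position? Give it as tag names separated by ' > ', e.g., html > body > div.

Answer: div > img

Derivation:
After 1 (lastChild): title
After 2 (previousSibling): header
After 3 (previousSibling): td
After 4 (parentNode): div
After 5 (firstChild): img
After 6 (previousSibling): img (no-op, stayed)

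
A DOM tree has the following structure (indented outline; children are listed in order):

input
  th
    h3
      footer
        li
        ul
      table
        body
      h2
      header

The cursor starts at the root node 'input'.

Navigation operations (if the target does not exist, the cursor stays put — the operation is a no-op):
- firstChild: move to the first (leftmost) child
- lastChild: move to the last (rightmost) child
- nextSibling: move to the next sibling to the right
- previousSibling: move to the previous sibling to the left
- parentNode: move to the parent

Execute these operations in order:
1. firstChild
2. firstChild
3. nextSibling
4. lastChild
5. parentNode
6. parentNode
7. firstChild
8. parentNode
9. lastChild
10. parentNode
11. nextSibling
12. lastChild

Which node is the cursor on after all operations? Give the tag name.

After 1 (firstChild): th
After 2 (firstChild): h3
After 3 (nextSibling): h3 (no-op, stayed)
After 4 (lastChild): header
After 5 (parentNode): h3
After 6 (parentNode): th
After 7 (firstChild): h3
After 8 (parentNode): th
After 9 (lastChild): h3
After 10 (parentNode): th
After 11 (nextSibling): th (no-op, stayed)
After 12 (lastChild): h3

Answer: h3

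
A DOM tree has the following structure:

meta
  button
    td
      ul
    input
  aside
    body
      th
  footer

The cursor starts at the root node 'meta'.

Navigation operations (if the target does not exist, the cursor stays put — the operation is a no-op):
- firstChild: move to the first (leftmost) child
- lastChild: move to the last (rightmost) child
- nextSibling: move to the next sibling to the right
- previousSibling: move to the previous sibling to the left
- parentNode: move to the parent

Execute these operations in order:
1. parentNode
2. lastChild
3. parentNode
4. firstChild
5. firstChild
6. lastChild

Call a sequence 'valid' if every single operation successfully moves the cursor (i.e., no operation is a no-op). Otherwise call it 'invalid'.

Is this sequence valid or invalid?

After 1 (parentNode): meta (no-op, stayed)
After 2 (lastChild): footer
After 3 (parentNode): meta
After 4 (firstChild): button
After 5 (firstChild): td
After 6 (lastChild): ul

Answer: invalid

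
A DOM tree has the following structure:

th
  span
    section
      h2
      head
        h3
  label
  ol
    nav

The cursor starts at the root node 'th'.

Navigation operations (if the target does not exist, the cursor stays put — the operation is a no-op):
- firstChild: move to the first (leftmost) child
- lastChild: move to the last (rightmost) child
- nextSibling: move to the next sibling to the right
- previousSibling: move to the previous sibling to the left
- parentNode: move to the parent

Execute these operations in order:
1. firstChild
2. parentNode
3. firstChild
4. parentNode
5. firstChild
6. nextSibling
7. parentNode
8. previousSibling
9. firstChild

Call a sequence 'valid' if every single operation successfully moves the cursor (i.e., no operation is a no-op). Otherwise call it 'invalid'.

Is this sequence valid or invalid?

After 1 (firstChild): span
After 2 (parentNode): th
After 3 (firstChild): span
After 4 (parentNode): th
After 5 (firstChild): span
After 6 (nextSibling): label
After 7 (parentNode): th
After 8 (previousSibling): th (no-op, stayed)
After 9 (firstChild): span

Answer: invalid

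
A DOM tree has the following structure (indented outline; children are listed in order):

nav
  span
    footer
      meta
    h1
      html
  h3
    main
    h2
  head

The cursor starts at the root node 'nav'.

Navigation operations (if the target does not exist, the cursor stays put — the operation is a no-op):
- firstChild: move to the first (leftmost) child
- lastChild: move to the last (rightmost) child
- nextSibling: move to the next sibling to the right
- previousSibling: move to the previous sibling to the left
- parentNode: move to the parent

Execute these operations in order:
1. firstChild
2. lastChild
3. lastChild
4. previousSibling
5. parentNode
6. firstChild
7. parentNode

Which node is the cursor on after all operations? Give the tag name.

After 1 (firstChild): span
After 2 (lastChild): h1
After 3 (lastChild): html
After 4 (previousSibling): html (no-op, stayed)
After 5 (parentNode): h1
After 6 (firstChild): html
After 7 (parentNode): h1

Answer: h1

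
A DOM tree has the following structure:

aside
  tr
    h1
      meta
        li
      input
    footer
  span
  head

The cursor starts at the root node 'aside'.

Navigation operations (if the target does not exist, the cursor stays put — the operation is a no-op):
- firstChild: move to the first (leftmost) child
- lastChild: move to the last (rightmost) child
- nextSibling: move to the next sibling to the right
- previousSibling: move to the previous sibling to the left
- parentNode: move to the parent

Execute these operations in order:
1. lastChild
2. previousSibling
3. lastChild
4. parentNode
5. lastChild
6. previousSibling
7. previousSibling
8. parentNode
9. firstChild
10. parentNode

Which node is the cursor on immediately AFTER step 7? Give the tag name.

Answer: tr

Derivation:
After 1 (lastChild): head
After 2 (previousSibling): span
After 3 (lastChild): span (no-op, stayed)
After 4 (parentNode): aside
After 5 (lastChild): head
After 6 (previousSibling): span
After 7 (previousSibling): tr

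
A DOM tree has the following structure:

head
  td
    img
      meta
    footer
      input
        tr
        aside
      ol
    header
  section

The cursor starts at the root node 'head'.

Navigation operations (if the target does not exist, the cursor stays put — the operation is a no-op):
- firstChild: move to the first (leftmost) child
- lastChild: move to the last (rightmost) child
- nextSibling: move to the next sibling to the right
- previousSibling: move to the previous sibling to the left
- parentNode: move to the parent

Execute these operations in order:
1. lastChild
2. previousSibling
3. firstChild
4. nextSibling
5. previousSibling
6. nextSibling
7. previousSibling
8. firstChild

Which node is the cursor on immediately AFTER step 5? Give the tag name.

After 1 (lastChild): section
After 2 (previousSibling): td
After 3 (firstChild): img
After 4 (nextSibling): footer
After 5 (previousSibling): img

Answer: img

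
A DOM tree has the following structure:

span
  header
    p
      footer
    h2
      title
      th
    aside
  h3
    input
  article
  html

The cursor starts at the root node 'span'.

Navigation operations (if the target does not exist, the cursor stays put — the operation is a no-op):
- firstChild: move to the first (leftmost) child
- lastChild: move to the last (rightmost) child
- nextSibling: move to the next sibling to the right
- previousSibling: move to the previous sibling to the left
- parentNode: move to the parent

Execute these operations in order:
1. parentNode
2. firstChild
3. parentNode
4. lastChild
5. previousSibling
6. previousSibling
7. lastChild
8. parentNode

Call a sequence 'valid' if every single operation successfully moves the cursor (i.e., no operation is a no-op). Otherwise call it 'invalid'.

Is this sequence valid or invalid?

Answer: invalid

Derivation:
After 1 (parentNode): span (no-op, stayed)
After 2 (firstChild): header
After 3 (parentNode): span
After 4 (lastChild): html
After 5 (previousSibling): article
After 6 (previousSibling): h3
After 7 (lastChild): input
After 8 (parentNode): h3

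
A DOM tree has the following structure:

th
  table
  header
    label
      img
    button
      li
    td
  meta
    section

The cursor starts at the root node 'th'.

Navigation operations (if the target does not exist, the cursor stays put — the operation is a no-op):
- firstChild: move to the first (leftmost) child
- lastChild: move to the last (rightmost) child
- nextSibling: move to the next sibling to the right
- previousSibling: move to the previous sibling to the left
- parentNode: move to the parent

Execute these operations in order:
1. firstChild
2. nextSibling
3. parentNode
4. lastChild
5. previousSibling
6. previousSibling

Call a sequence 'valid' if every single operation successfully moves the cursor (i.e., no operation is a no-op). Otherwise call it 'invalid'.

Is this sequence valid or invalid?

Answer: valid

Derivation:
After 1 (firstChild): table
After 2 (nextSibling): header
After 3 (parentNode): th
After 4 (lastChild): meta
After 5 (previousSibling): header
After 6 (previousSibling): table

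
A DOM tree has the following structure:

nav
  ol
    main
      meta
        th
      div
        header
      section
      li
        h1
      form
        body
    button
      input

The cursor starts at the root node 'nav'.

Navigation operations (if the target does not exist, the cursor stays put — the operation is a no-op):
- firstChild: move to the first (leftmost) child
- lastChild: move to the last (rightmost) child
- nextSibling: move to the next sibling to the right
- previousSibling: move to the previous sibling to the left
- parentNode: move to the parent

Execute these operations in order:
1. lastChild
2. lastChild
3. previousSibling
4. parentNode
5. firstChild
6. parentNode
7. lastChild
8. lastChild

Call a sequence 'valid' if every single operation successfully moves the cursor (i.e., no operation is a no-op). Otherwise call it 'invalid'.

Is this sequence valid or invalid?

After 1 (lastChild): ol
After 2 (lastChild): button
After 3 (previousSibling): main
After 4 (parentNode): ol
After 5 (firstChild): main
After 6 (parentNode): ol
After 7 (lastChild): button
After 8 (lastChild): input

Answer: valid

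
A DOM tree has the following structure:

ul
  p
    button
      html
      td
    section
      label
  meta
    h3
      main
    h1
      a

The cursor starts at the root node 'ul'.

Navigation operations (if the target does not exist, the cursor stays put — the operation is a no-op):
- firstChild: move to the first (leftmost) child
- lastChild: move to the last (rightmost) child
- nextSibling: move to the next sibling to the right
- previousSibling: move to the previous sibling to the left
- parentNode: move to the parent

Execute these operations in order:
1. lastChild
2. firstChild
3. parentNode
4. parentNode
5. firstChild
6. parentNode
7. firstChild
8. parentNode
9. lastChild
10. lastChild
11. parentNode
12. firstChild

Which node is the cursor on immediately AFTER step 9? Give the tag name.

After 1 (lastChild): meta
After 2 (firstChild): h3
After 3 (parentNode): meta
After 4 (parentNode): ul
After 5 (firstChild): p
After 6 (parentNode): ul
After 7 (firstChild): p
After 8 (parentNode): ul
After 9 (lastChild): meta

Answer: meta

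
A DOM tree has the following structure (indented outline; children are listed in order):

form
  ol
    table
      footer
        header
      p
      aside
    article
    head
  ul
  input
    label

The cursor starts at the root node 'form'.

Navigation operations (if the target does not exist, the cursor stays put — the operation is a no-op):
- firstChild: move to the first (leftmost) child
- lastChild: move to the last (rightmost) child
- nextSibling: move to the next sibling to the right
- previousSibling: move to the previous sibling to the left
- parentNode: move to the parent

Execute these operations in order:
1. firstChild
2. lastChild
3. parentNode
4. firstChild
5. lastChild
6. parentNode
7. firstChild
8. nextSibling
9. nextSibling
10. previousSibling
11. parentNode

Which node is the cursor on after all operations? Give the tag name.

Answer: table

Derivation:
After 1 (firstChild): ol
After 2 (lastChild): head
After 3 (parentNode): ol
After 4 (firstChild): table
After 5 (lastChild): aside
After 6 (parentNode): table
After 7 (firstChild): footer
After 8 (nextSibling): p
After 9 (nextSibling): aside
After 10 (previousSibling): p
After 11 (parentNode): table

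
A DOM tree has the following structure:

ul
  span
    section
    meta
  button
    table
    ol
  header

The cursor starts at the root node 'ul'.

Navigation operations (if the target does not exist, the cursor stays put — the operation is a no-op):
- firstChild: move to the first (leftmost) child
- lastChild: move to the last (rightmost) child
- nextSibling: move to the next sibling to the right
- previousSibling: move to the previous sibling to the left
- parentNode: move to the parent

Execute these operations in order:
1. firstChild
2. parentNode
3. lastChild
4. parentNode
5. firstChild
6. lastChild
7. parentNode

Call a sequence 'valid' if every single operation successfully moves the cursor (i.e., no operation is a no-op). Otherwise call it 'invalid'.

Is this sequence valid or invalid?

After 1 (firstChild): span
After 2 (parentNode): ul
After 3 (lastChild): header
After 4 (parentNode): ul
After 5 (firstChild): span
After 6 (lastChild): meta
After 7 (parentNode): span

Answer: valid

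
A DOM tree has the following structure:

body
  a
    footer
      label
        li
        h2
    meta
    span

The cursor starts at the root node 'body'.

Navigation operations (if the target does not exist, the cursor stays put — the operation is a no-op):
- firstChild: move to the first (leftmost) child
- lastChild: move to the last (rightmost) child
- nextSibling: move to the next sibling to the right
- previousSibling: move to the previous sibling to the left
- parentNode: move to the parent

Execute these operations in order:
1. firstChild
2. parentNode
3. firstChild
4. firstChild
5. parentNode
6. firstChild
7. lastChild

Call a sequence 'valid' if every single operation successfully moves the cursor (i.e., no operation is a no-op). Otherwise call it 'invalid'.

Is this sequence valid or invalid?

Answer: valid

Derivation:
After 1 (firstChild): a
After 2 (parentNode): body
After 3 (firstChild): a
After 4 (firstChild): footer
After 5 (parentNode): a
After 6 (firstChild): footer
After 7 (lastChild): label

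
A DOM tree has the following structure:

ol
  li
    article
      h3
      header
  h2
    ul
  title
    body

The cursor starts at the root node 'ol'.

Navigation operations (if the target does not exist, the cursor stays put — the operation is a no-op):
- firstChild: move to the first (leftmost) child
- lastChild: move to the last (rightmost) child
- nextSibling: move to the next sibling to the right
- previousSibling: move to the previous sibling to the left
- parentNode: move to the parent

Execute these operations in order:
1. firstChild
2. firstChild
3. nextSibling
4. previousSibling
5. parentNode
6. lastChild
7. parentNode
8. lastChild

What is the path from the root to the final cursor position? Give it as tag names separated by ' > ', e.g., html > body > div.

Answer: ol > li > article

Derivation:
After 1 (firstChild): li
After 2 (firstChild): article
After 3 (nextSibling): article (no-op, stayed)
After 4 (previousSibling): article (no-op, stayed)
After 5 (parentNode): li
After 6 (lastChild): article
After 7 (parentNode): li
After 8 (lastChild): article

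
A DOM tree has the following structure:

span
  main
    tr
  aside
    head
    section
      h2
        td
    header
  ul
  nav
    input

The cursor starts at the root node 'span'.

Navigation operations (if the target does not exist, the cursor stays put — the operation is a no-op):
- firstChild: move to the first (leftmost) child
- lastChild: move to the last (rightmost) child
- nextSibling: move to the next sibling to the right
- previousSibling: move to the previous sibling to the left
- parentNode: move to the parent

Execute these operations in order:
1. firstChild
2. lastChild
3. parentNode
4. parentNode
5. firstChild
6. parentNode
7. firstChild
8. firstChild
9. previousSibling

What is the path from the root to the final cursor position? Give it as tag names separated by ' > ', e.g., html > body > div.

After 1 (firstChild): main
After 2 (lastChild): tr
After 3 (parentNode): main
After 4 (parentNode): span
After 5 (firstChild): main
After 6 (parentNode): span
After 7 (firstChild): main
After 8 (firstChild): tr
After 9 (previousSibling): tr (no-op, stayed)

Answer: span > main > tr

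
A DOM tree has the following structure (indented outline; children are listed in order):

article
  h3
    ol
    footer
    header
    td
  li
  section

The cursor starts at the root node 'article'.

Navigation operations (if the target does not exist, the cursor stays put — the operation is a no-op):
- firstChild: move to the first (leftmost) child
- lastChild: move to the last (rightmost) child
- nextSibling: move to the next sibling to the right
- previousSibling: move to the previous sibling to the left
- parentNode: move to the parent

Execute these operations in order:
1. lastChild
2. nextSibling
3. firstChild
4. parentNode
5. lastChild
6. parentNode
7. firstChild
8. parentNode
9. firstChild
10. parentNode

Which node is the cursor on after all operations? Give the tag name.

After 1 (lastChild): section
After 2 (nextSibling): section (no-op, stayed)
After 3 (firstChild): section (no-op, stayed)
After 4 (parentNode): article
After 5 (lastChild): section
After 6 (parentNode): article
After 7 (firstChild): h3
After 8 (parentNode): article
After 9 (firstChild): h3
After 10 (parentNode): article

Answer: article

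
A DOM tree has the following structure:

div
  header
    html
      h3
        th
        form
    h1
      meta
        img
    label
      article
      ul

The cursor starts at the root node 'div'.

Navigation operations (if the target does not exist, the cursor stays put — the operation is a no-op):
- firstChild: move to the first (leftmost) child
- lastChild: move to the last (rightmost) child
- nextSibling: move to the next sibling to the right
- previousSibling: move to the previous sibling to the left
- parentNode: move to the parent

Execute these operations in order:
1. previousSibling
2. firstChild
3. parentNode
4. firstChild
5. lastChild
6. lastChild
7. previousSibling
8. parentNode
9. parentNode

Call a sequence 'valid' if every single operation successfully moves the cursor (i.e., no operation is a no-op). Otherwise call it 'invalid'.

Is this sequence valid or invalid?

After 1 (previousSibling): div (no-op, stayed)
After 2 (firstChild): header
After 3 (parentNode): div
After 4 (firstChild): header
After 5 (lastChild): label
After 6 (lastChild): ul
After 7 (previousSibling): article
After 8 (parentNode): label
After 9 (parentNode): header

Answer: invalid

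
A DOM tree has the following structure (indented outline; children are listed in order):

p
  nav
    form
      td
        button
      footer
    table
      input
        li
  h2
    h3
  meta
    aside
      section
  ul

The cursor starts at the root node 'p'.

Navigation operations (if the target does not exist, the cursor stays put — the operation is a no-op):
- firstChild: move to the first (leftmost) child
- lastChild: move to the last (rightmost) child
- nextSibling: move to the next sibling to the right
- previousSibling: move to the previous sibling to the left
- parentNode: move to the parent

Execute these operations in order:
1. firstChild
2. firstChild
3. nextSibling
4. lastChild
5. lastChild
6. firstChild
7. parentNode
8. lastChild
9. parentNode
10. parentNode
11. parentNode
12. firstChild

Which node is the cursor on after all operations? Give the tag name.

After 1 (firstChild): nav
After 2 (firstChild): form
After 3 (nextSibling): table
After 4 (lastChild): input
After 5 (lastChild): li
After 6 (firstChild): li (no-op, stayed)
After 7 (parentNode): input
After 8 (lastChild): li
After 9 (parentNode): input
After 10 (parentNode): table
After 11 (parentNode): nav
After 12 (firstChild): form

Answer: form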